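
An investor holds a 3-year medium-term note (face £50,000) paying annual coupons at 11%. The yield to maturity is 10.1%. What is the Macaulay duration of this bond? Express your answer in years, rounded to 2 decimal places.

2.72 years

Periodic yield y = 0.101. Discount each cash flow and weight by its year:
  t   CF        PV=CF/(1+0.101)^t    t·PV
  1     5,500.00     4,995.4587     4,995.4587
  2     5,500.00     4,537.2013     9,074.4027
  3    55,500.00    41,584.4562   124,753.3685
  Σ                 51,117.1162   138,823.2298
Price P = Σ PV = 51,117.1162.
Macaulay duration = Σ(t·PV) / P = 138,823.2298 / 51,117.1162 = 2.71579 years.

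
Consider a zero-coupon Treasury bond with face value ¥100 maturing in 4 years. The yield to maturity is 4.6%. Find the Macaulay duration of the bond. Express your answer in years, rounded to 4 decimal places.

A zero-coupon bond has a single cash flow at maturity, so its Macaulay duration equals its maturity: 4 years.

4.0000 years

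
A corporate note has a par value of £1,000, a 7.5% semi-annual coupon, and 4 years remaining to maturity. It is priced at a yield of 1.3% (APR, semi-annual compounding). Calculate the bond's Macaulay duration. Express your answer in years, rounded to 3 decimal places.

3.585 years

Periodic yield y = 0.0065. Discount each cash flow and weight by its period:
  t   CF        PV=CF/(1+0.0065)^t    t·PV
  1        37.50        37.2578        37.2578
  2        37.50        37.0172        74.0344
  3        37.50        36.7782       110.3345
  4        37.50        36.5406       146.1626
  5        37.50        36.3047       181.5233
  6        37.50        36.0702       216.4212
  7        37.50        35.8373       250.8608
  8     1,037.50       985.0944     7,880.7556
  Σ                  1,240.9004     8,897.3502
Price P = Σ PV = 1,240.9004.
Macaulay duration = Σ(t·PV) / P = 8,897.3502 / 1,240.9004 = 7.17008 half-year periods.
In years: 7.17008 / 2 = 3.58504 years.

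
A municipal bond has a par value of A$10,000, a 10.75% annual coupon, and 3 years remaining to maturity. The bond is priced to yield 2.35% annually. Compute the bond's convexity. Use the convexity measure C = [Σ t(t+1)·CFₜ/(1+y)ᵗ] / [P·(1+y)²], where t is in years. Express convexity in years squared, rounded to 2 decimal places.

10.17

With y = 0.0235:
  t   CF        PV=CF/(1+0.0235)^t    t·PV        t(t+1)·PV
  1     1,075.00     1,050.3175     1,050.3175       2,100.6351
  2     1,075.00     1,026.2018     2,052.4036       6,157.2108
  3    11,075.00    10,329.5213    30,988.5638     123,954.2551
  Σ                 12,406.0406    34,091.2849     132,212.1010
P = 12,406.0406.
Convexity = Σ t(t+1)·PV / [P·(1+y)²] = 132,212.1010 / (12,406.0406 × 1.047552) = 10.17331.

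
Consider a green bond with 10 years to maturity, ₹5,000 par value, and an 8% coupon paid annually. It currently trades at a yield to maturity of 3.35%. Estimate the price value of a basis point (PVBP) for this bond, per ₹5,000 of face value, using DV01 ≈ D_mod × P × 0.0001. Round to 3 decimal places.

₹5.176

Periodic yield y = 0.0335.
  t   CF        PV=CF/(1+0.0335)^t    t·PV
  1       400.00       387.0343       387.0343
  2       400.00       374.4890       748.9779
  3       400.00       362.3502     1,087.0507
  4       400.00       350.6050     1,402.4199
  5       400.00       339.2404     1,696.2021
  6       400.00       328.2442     1,969.4654
  7       400.00       317.6045     2,223.2314
  8       400.00       307.3096     2,458.4769
  9       400.00       297.3484     2,676.1359
  10    5,400.00     3,884.0870    38,840.8701
  Σ                  6,948.3127    53,489.8647
P = 6,948.3127; D_Mac = 7.69825 yrs; D_mod = 7.44872 yrs.
DV01 ≈ 7.44872 × 6,948.3127 × 0.0001 = 5.175604.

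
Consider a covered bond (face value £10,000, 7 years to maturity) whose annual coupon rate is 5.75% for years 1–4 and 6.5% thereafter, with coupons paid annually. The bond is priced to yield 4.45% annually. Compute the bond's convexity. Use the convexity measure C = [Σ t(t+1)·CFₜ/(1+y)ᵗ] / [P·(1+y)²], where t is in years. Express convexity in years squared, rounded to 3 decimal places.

With y = 0.0445:
  t   CF        PV=CF/(1+0.0445)^t    t·PV        t(t+1)·PV
  1       575.00       550.5026       550.5026       1,101.0053
  2       575.00       527.0490     1,054.0979       3,162.2937
  3       575.00       504.5945     1,513.7835       6,055.1340
  4       575.00       483.0967     1,932.3868       9,661.9339
  5       650.00       522.8428     2,614.2140      15,685.2841
  6       650.00       500.5675     3,003.4053      21,023.8370
  7    10,650.00     7,852.1845    54,965.2918     439,722.3341
  Σ                 10,940.8377    65,633.6819     496,411.8221
P = 10,940.8377.
Convexity = Σ t(t+1)·PV / [P·(1+y)²] = 496,411.8221 / (10,940.8377 × 1.090980) = 41.58863.

41.589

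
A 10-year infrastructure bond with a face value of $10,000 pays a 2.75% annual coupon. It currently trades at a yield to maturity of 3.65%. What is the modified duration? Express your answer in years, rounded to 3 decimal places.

8.513 years

Periodic yield y = 0.0365. First find Macaulay duration:
  t   CF        PV=CF/(1+0.0365)^t    t·PV
  1       275.00       265.3160       265.3160
  2       275.00       255.9730       511.9459
  3       275.00       246.9590       740.8769
  4       275.00       238.2624       953.0495
  5       275.00       229.8720     1,149.3602
  6       275.00       221.7772     1,330.6631
  7       275.00       213.9674     1,497.7716
  8       275.00       206.4326     1,651.4606
  9       275.00       199.1631     1,792.4681
  10   10,275.00     7,179.4102    71,794.1018
  Σ                  9,257.1327    81,687.0137
P = 9,257.1327; Macaulay duration = 81,687.0137 / 9,257.1327 = 8.82422 years.
Modified duration = D_Mac / (1 + y) = 8.82422 / 1.0365 = 8.51348 years.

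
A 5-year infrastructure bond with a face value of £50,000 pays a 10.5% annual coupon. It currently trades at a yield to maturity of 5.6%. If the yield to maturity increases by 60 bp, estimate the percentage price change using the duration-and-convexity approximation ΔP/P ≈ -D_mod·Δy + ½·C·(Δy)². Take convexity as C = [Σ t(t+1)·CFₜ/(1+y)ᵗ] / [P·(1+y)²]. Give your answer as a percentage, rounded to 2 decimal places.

-2.36%

With y = 0.056:
  t   CF        PV=CF/(1+0.056)^t    t·PV        t(t+1)·PV
  1     5,250.00     4,971.5909     4,971.5909       9,943.1818
  2     5,250.00     4,707.9459     9,415.8919      28,247.6756
  3     5,250.00     4,458.2821    13,374.8464      53,499.3856
  4     5,250.00     4,221.8581    16,887.4323      84,437.1617
  5    55,250.00    42,073.8923   210,369.4617   1,262,216.7703
  Σ                 60,433.5694   255,019.2233   1,438,344.1751
P = 60,433.5694; D_Mac = 4.21983 yrs; D_mod = 3.99605 yrs; C = 21.34306.
Duration effect: -3.99605 × (+0.006) = -0.023976
Convexity effect: 0.5 × 21.34306 × (0.006)² = +0.0003842
ΔP/P ≈ -0.023976 + 0.0003842 = -0.023592 = -2.3592%.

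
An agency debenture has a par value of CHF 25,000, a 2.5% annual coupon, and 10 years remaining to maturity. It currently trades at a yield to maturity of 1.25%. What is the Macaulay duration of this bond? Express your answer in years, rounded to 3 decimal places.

9.037 years

Periodic yield y = 0.0125. Discount each cash flow and weight by its year:
  t   CF        PV=CF/(1+0.0125)^t    t·PV
  1       625.00       617.2840       617.2840
  2       625.00       609.6632     1,219.3263
  3       625.00       602.1365     1,806.4094
  4       625.00       594.7027     2,378.8107
  5       625.00       587.3607     2,936.8033
  6       625.00       580.1093     3,480.6558
  7       625.00       572.9475     4,010.6322
  8       625.00       565.8740     4,526.9922
  9       625.00       558.8879     5,029.9914
  10   25,625.00    22,631.5112   226,315.1123
  Σ                 27,920.4768   252,322.0175
Price P = Σ PV = 27,920.4768.
Macaulay duration = Σ(t·PV) / P = 252,322.0175 / 27,920.4768 = 9.03717 years.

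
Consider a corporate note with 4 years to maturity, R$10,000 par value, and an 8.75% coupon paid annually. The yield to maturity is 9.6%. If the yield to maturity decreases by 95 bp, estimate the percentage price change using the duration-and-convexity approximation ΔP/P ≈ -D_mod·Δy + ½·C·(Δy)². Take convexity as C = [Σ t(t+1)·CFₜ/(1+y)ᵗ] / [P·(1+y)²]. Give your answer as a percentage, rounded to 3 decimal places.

+3.128%

With y = 0.096:
  t   CF        PV=CF/(1+0.096)^t    t·PV        t(t+1)·PV
  1       875.00       798.3577       798.3577       1,596.7153
  2       875.00       728.4285     1,456.8571       4,370.5712
  3       875.00       664.6246     1,993.8737       7,975.4948
  4    10,875.00     7,536.8010    30,147.2040     150,736.0202
  Σ                  9,728.2118    34,396.2925     164,678.8015
P = 9,728.2118; D_Mac = 3.53573 yrs; D_mod = 3.22603 yrs; C = 14.09235.
Duration effect: -3.22603 × (-0.0095) = +0.030647
Convexity effect: 0.5 × 14.09235 × (-0.0095)² = +0.0006359
ΔP/P ≈ +0.030647 + 0.0006359 = +0.031283 = +3.1283%.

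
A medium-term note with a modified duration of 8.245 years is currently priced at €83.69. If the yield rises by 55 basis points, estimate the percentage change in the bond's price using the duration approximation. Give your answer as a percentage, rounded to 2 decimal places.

-4.53%

Duration approximation: ΔP/P ≈ -D_mod · Δy = -8.245 × (+0.0055) = -0.0453475.
As a percentage: -4.53475%.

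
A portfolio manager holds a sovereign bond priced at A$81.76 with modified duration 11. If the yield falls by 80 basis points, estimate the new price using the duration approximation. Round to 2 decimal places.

Duration approximation: ΔP/P ≈ -D_mod · Δy = -11 × (-0.008) = +0.088000.
New price ≈ 81.76 × (1 + 0.088000) = 88.95488.

A$88.95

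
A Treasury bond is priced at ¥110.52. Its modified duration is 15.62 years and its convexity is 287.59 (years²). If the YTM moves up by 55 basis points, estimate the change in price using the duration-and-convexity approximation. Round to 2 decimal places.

-¥9.01

Duration effect: -D_mod·Δy = -15.62 × (+0.0055) = -0.085910
Convexity effect: ½·C·(Δy)² = 0.5 × 287.59 × (0.0055)² = +0.00434979875
ΔP/P ≈ -0.085910 + 0.00434979875 = -0.08156020125
ΔP ≈ 110.52 × (-0.08156020125) = -9.01403344215.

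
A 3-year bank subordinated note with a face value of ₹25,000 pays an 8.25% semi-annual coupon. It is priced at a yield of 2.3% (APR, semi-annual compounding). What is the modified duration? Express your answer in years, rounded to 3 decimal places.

Periodic yield y = 0.0115. First find Macaulay duration:
  t   CF        PV=CF/(1+0.0115)^t    t·PV
  1     1,031.25     1,019.5255     1,019.5255
  2     1,031.25     1,007.9342     2,015.8684
  3     1,031.25       996.4748     2,989.4243
  4     1,031.25       985.1456     3,940.5823
  5     1,031.25       973.9452     4,869.7261
  6    26,031.25    24,305.2281   145,831.3683
  Σ                 29,288.2533   160,666.4949
P = 29,288.2533; Macaulay duration = 160,666.4949 / 29,288.2533 = 5.48570 half-year periods = 2.74285 years.
Modified duration = D_Mac / (1 + y) = 2.74285 / 1.0115 = 2.71166 years.

2.712 years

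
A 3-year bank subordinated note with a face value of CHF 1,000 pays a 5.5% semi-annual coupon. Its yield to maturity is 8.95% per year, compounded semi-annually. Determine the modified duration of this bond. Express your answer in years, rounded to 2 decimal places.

Periodic yield y = 0.04475. First find Macaulay duration:
  t   CF        PV=CF/(1+0.04475)^t    t·PV
  1        27.50        26.3221        26.3221
  2        27.50        25.1946        50.3893
  3        27.50        24.1155        72.3464
  4        27.50        23.0825        92.3301
  5        27.50        22.0938       110.4691
  6     1,027.50       790.1464     4,740.8782
  Σ                    910.9549     5,092.7351
P = 910.9549; Macaulay duration = 5,092.7351 / 910.9549 = 5.59055 half-year periods = 2.79527 years.
Modified duration = D_Mac / (1 + y) = 2.79527 / 1.04475 = 2.67554 years.

2.68 years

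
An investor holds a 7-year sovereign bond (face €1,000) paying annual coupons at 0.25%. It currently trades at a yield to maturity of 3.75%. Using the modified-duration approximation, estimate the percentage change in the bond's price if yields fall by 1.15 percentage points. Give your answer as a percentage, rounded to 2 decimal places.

Periodic yield y = 0.0375. Modified duration first:
  t   CF        PV=CF/(1+0.0375)^t    t·PV
  1         2.50         2.4096         2.4096
  2         2.50         2.3225         4.6451
  3         2.50         2.2386         6.7158
  4         2.50         2.1577         8.6307
  5         2.50         2.0797        10.3985
  6         2.50         2.0045        12.0271
  7     1,002.50       774.7608     5,423.3257
  Σ                    787.9735     5,468.1525
P = 787.9735; D_Mac = 6.93951 yrs; D_mod = 6.93951/(1+0.0375) = 6.68869 yrs.
ΔP/P ≈ -D_mod · Δy = -6.68869 × (-0.0115) = +0.076920 = +7.6920%.

+7.69%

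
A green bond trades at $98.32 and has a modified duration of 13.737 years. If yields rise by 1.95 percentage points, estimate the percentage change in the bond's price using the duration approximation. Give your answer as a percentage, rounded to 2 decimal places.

-26.79%

Duration approximation: ΔP/P ≈ -D_mod · Δy = -13.737 × (+0.0195) = -0.2678715.
As a percentage: -26.78715%.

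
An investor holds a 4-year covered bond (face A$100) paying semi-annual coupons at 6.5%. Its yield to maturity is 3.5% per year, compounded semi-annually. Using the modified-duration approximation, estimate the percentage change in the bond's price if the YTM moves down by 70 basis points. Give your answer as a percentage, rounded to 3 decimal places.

+2.484%

Periodic yield y = 0.0175. Modified duration first:
  t   CF        PV=CF/(1+0.0175)^t    t·PV
  1         3.25         3.1941         3.1941
  2         3.25         3.1392         6.2783
  3         3.25         3.0852         9.2555
  4         3.25         3.0321        12.1285
  5         3.25         2.9800        14.8998
  6         3.25         2.9287        17.5723
  7         3.25         2.8783        20.1484
  8       103.25        89.8700       718.9600
  Σ                    111.1076       802.4369
P = 111.1076; D_Mac = 7.22216 half-year periods = 3.61108 yrs; D_mod = 3.61108/(1+0.0175) = 3.54897 yrs.
ΔP/P ≈ -D_mod · Δy = -3.54897 × (-0.007) = +0.024843 = +2.4843%.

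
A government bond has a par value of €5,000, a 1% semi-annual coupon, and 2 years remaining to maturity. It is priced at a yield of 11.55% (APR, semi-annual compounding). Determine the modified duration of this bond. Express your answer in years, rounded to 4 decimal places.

Periodic yield y = 0.05775. First find Macaulay duration:
  t   CF        PV=CF/(1+0.05775)^t    t·PV
  1        25.00        23.6351        23.6351
  2        25.00        22.3447        44.6893
  3        25.00        21.1247        63.3742
  4     5,025.00     4,014.2455    16,056.9820
  Σ                  4,081.3500    16,188.6806
P = 4,081.3500; Macaulay duration = 16,188.6806 / 4,081.3500 = 3.96650 half-year periods = 1.98325 years.
Modified duration = D_Mac / (1 + y) = 1.98325 / 1.05775 = 1.87497 years.

1.8750 years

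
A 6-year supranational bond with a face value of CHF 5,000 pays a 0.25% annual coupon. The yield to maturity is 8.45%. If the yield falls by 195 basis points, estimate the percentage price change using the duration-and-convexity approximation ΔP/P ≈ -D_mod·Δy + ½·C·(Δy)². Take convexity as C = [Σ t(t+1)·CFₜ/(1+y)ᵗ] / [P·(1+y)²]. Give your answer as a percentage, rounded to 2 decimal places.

+11.37%

With y = 0.0845:
  t   CF        PV=CF/(1+0.0845)^t    t·PV        t(t+1)·PV
  1        12.50        11.5260        11.5260          23.0521
  2        12.50        10.6280        21.2560          63.7679
  3        12.50         9.7999        29.3997         117.5987
  4        12.50         9.0363        36.1453         180.7265
  5        12.50         8.3322        41.6612         249.9675
  6     5,012.50     3,080.8961    18,485.3764     129,397.6347
  Σ                  3,130.2186    18,625.3646     130,032.7474
P = 3,130.2186; D_Mac = 5.95018 yrs; D_mod = 5.48657 yrs; C = 35.31986.
Duration effect: -5.48657 × (-0.0195) = +0.106988
Convexity effect: 0.5 × 35.31986 × (-0.0195)² = +0.0067152
ΔP/P ≈ +0.106988 + 0.0067152 = +0.113703 = +11.3703%.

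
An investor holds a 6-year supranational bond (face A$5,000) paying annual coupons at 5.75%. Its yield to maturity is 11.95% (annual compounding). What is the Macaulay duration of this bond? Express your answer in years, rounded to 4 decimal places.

5.1014 years

Periodic yield y = 0.1195. Discount each cash flow and weight by its year:
  t   CF        PV=CF/(1+0.1195)^t    t·PV
  1       287.50       256.8111       256.8111
  2       287.50       229.3980       458.7960
  3       287.50       204.9111       614.7334
  4       287.50       183.0381       732.1523
  5       287.50       163.4999       817.4993
  6     5,287.50     2,685.9987    16,115.9920
  Σ                  3,723.6568    18,995.9841
Price P = Σ PV = 3,723.6568.
Macaulay duration = Σ(t·PV) / P = 18,995.9841 / 3,723.6568 = 5.10143 years.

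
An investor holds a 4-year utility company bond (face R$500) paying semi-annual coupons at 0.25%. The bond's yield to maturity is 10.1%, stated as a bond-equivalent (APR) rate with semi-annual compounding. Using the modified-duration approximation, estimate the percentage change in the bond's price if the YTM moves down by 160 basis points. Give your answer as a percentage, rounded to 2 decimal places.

Periodic yield y = 0.0505. Modified duration first:
  t   CF        PV=CF/(1+0.0505)^t    t·PV
  1        0.625         0.5950         0.5950
  2        0.625         0.5664         1.1327
  3        0.625         0.5391         1.6174
  4        0.625         0.5132         2.0528
  5        0.625         0.4885         2.4427
  6        0.625         0.4651         2.7903
  7        0.625         0.4427         3.0989
  8      500.625       337.5546     2,700.4371
  Σ                    341.1646     2,714.1669
P = 341.1646; D_Mac = 7.95559 half-year periods = 3.97780 yrs; D_mod = 3.97780/(1+0.0505) = 3.78658 yrs.
ΔP/P ≈ -D_mod · Δy = -3.78658 × (-0.016) = +0.060585 = +6.0585%.

+6.06%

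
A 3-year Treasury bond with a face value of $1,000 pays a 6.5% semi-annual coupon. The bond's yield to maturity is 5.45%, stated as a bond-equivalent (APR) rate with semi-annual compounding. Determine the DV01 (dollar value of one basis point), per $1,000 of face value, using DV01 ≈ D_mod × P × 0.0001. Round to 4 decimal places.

Periodic yield y = 0.02725.
  t   CF        PV=CF/(1+0.02725)^t    t·PV
  1        32.50        31.6379        31.6379
  2        32.50        30.7986        61.5972
  3        32.50        29.9816        89.9448
  4        32.50        29.1863       116.7451
  5        32.50        28.4121       142.0603
  6     1,032.50       878.6849     5,272.1094
  Σ                  1,028.7013     5,714.0947
P = 1,028.7013; D_Mac = 5.55467 half-year periods = 2.77733 yrs; D_mod = 2.70366 yrs.
DV01 ≈ 2.70366 × 1,028.7013 × 0.0001 = 0.278126.

$0.2781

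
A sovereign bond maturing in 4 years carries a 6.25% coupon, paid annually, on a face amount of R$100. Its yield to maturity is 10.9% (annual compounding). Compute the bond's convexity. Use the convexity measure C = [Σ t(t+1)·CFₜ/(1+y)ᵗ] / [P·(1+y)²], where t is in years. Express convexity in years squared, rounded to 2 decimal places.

With y = 0.109:
  t   CF        PV=CF/(1+0.109)^t    t·PV        t(t+1)·PV
  1         6.25         5.6357         5.6357          11.2714
  2         6.25         5.0818        10.1636          30.4908
  3         6.25         4.5823        13.7470          54.9878
  4       106.25        70.2430       280.9718       1,404.8590
  Σ                     85.5428       310.5181       1,501.6090
P = 85.5428.
Convexity = Σ t(t+1)·PV / [P·(1+y)²] = 1,501.6090 / (85.5428 × 1.229881) = 14.27284.

14.27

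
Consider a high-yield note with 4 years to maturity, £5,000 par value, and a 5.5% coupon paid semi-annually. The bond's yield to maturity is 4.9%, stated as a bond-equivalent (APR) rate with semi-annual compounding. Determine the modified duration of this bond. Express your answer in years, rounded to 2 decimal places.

Periodic yield y = 0.0245. First find Macaulay duration:
  t   CF        PV=CF/(1+0.0245)^t    t·PV
  1       137.50       134.2118       134.2118
  2       137.50       131.0023       262.0045
  3       137.50       127.8695       383.6084
  4       137.50       124.8116       499.2463
  5       137.50       121.8268       609.1341
  6       137.50       118.9134       713.4806
  7       137.50       116.0697       812.4881
  8     5,137.50     4,233.0767    33,864.6132
  Σ                  5,107.7817    37,278.7870
P = 5,107.7817; Macaulay duration = 37,278.7870 / 5,107.7817 = 7.29843 half-year periods = 3.64921 years.
Modified duration = D_Mac / (1 + y) = 3.64921 / 1.0245 = 3.56195 years.

3.56 years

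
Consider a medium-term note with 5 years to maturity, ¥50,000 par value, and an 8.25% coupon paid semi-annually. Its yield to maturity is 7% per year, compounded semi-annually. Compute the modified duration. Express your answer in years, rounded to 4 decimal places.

Periodic yield y = 0.035. First find Macaulay duration:
  t   CF        PV=CF/(1+0.035)^t    t·PV
  1     2,062.50     1,992.7536     1,992.7536
  2     2,062.50     1,925.3658     3,850.7316
  3     2,062.50     1,860.2568     5,580.7705
  4     2,062.50     1,797.3496     7,189.3984
  5     2,062.50     1,736.5697     8,682.8483
  6     2,062.50     1,677.8451    10,067.0705
  7     2,062.50     1,621.1064    11,347.7445
  8     2,062.50     1,566.2863    12,530.2907
  9     2,062.50     1,513.3201    13,619.8812
  10   52,062.50    36,908.0857   369,080.8574
  Σ                 52,598.9392   443,942.3466
P = 52,598.9392; Macaulay duration = 443,942.3466 / 52,598.9392 = 8.44014 half-year periods = 4.22007 years.
Modified duration = D_Mac / (1 + y) = 4.22007 / 1.035 = 4.07736 years.

4.0774 years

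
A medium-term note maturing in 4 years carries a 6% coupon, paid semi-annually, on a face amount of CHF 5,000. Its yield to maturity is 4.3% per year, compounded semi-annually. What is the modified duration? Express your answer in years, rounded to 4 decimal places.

3.5523 years

Periodic yield y = 0.0215. First find Macaulay duration:
  t   CF        PV=CF/(1+0.0215)^t    t·PV
  1       150.00       146.8429       146.8429
  2       150.00       143.7522       287.5044
  3       150.00       140.7266       422.1798
  4       150.00       137.7646       551.0586
  5       150.00       134.8650       674.3252
  6       150.00       132.0265       792.1589
  7       150.00       129.2477       904.7336
  8     5,150.00     4,344.1045    34,752.8358
  Σ                  5,309.3300    38,531.6391
P = 5,309.3300; Macaulay duration = 38,531.6391 / 5,309.3300 = 7.25734 half-year periods = 3.62867 years.
Modified duration = D_Mac / (1 + y) = 3.62867 / 1.0215 = 3.55230 years.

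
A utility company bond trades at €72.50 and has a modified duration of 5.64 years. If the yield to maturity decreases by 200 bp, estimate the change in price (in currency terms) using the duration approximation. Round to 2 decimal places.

Duration approximation: ΔP/P ≈ -D_mod · Δy = -5.64 × (-0.02) = +0.112800.
ΔP ≈ 72.50 × (+0.112800) = +8.17800.

+€8.18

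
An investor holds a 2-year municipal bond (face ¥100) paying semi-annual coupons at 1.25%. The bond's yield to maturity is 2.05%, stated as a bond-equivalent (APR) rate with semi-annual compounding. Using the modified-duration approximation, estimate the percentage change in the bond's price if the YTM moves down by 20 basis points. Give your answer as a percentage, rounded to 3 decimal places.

Periodic yield y = 0.01025. Modified duration first:
  t   CF        PV=CF/(1+0.01025)^t    t·PV
  1        0.625         0.6187         0.6187
  2        0.625         0.6124         1.2248
  3        0.625         0.6062         1.8185
  4      100.625        96.6030       386.4119
  Σ                     98.4402       390.0738
P = 98.4402; D_Mac = 3.96255 half-year periods = 1.98127 yrs; D_mod = 1.98127/(1+0.01025) = 1.96117 yrs.
ΔP/P ≈ -D_mod · Δy = -1.96117 × (-0.002) = +0.003922 = +0.3922%.

+0.392%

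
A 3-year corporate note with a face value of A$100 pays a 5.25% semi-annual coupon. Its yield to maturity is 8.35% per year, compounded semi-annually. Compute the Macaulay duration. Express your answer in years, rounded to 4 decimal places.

2.8051 years

Periodic yield y = 0.04175. Discount each cash flow and weight by its period:
  t   CF        PV=CF/(1+0.04175)^t    t·PV
  1        2.625         2.5198         2.5198
  2        2.625         2.4188         4.8376
  3        2.625         2.3219         6.9656
  4        2.625         2.2288         8.9153
  5        2.625         2.1395        10.6975
  6      102.625        80.2920       481.7518
  Σ                     91.9208       515.6876
Price P = Σ PV = 91.9208.
Macaulay duration = Σ(t·PV) / P = 515.6876 / 91.9208 = 5.61013 half-year periods.
In years: 5.61013 / 2 = 2.80507 years.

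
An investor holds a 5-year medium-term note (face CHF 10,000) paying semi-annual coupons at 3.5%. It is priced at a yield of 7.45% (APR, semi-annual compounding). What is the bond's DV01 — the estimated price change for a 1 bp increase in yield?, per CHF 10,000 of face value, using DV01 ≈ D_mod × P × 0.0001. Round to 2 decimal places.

CHF 3.70

Periodic yield y = 0.03725.
  t   CF        PV=CF/(1+0.03725)^t    t·PV
  1       175.00       168.7154       168.7154
  2       175.00       162.6564       325.3128
  3       175.00       156.8150       470.4451
  4       175.00       151.1835       604.7338
  5       175.00       145.7541       728.7706
  6       175.00       140.5198       843.1185
  7       175.00       135.4734       948.3136
  8       175.00       130.6082     1,044.8657
  9       175.00       125.9178     1,133.2600
  10   10,175.00     7,058.2979    70,582.9788
  Σ                  8,375.9414    76,850.5144
P = 8,375.9414; D_Mac = 9.17515 half-year periods = 4.58757 yrs; D_mod = 4.42282 yrs.
DV01 ≈ 4.42282 × 8,375.9414 × 0.0001 = 3.704532.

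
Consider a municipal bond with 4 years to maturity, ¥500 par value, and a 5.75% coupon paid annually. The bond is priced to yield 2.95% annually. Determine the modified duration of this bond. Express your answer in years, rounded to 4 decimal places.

Periodic yield y = 0.0295. First find Macaulay duration:
  t   CF        PV=CF/(1+0.0295)^t    t·PV
  1        28.75        27.9262        27.9262
  2        28.75        27.1260        54.2519
  3        28.75        26.3487        79.0460
  4       528.75       470.7008     1,882.8034
  Σ                    552.1017     2,044.0275
P = 552.1017; Macaulay duration = 2,044.0275 / 552.1017 = 3.70227 years.
Modified duration = D_Mac / (1 + y) = 3.70227 / 1.0295 = 3.59618 years.

3.5962 years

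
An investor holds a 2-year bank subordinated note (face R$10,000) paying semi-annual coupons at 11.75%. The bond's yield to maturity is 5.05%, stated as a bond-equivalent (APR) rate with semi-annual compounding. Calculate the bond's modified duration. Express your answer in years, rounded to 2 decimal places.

Periodic yield y = 0.02525. First find Macaulay duration:
  t   CF        PV=CF/(1+0.02525)^t    t·PV
  1       587.50       573.0310       573.0310
  2       587.50       558.9183     1,117.8366
  3       587.50       545.1532     1,635.4595
  4    10,587.50     9,582.4003    38,329.6014
  Σ                 11,259.5028    41,655.9284
P = 11,259.5028; Macaulay duration = 41,655.9284 / 11,259.5028 = 3.69962 half-year periods = 1.84981 years.
Modified duration = D_Mac / (1 + y) = 1.84981 / 1.02525 = 1.80425 years.

1.80 years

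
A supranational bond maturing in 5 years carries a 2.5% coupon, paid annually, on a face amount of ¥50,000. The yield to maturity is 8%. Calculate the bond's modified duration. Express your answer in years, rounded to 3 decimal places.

4.375 years

Periodic yield y = 0.08. First find Macaulay duration:
  t   CF        PV=CF/(1+0.08)^t    t·PV
  1     1,250.00     1,157.4074     1,157.4074
  2     1,250.00     1,071.6735     2,143.3471
  3     1,250.00       992.2903     2,976.8709
  4     1,250.00       918.7873     3,675.1493
  5    51,250.00    34,879.8888   174,399.4442
  Σ                 39,020.0474   184,352.2189
P = 39,020.0474; Macaulay duration = 184,352.2189 / 39,020.0474 = 4.72455 years.
Modified duration = D_Mac / (1 + y) = 4.72455 / 1.08 = 4.37458 years.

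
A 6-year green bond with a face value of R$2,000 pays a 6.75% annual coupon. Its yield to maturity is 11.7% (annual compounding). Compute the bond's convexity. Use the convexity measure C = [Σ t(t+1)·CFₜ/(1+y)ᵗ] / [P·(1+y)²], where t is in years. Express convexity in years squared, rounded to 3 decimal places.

26.363

With y = 0.117:
  t   CF        PV=CF/(1+0.117)^t    t·PV        t(t+1)·PV
  1       135.00       120.8594       120.8594         241.7189
  2       135.00       108.2000       216.4001         649.2002
  3       135.00        96.8666       290.5999       1,162.3997
  4       135.00        86.7204       346.8814       1,734.4072
  5       135.00        77.6368       388.1842       2,329.1055
  6     2,135.00     1,099.2054     6,595.2322      46,166.6255
  Σ                  1,589.4887     7,958.1574      52,283.4570
P = 1,589.4887.
Convexity = Σ t(t+1)·PV / [P·(1+y)²] = 52,283.4570 / (1,589.4887 × 1.247689) = 26.36334.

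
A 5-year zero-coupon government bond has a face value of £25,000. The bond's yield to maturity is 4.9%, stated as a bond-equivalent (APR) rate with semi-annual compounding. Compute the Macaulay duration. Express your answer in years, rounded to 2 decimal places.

5.00 years

A zero-coupon bond has a single cash flow at maturity, so its Macaulay duration equals its maturity: 5 years.
(Equivalently: 10 semi-annual periods ÷ 2 = 5 years.)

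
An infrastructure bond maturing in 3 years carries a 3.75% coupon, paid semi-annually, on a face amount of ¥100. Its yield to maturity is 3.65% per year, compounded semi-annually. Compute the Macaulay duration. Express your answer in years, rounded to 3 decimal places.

2.866 years

Periodic yield y = 0.01825. Discount each cash flow and weight by its period:
  t   CF        PV=CF/(1+0.01825)^t    t·PV
  1        1.875         1.8414         1.8414
  2        1.875         1.8084         3.6168
  3        1.875         1.7760         5.3279
  4        1.875         1.7441         6.9766
  5        1.875         1.7129         8.5644
  6      101.875        91.3989       548.3936
  Σ                    100.2817       574.7207
Price P = Σ PV = 100.2817.
Macaulay duration = Σ(t·PV) / P = 574.7207 / 100.2817 = 5.73106 half-year periods.
In years: 5.73106 / 2 = 2.86553 years.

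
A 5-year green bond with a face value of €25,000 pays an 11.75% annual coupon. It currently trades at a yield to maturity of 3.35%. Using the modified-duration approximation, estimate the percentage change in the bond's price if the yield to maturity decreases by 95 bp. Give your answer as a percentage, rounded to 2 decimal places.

+3.86%

Periodic yield y = 0.0335. Modified duration first:
  t   CF        PV=CF/(1+0.0335)^t    t·PV
  1     2,937.50     2,842.2835     2,842.2835
  2     2,937.50     2,750.1534     5,500.3067
  3     2,937.50     2,661.0095     7,983.0286
  4     2,937.50     2,574.7552    10,299.0210
  5    27,937.50    23,693.8228   118,469.1139
  Σ                 34,522.0244   145,093.7537
P = 34,522.0244; D_Mac = 4.20293 yrs; D_mod = 4.20293/(1+0.0335) = 4.06670 yrs.
ΔP/P ≈ -D_mod · Δy = -4.06670 × (-0.0095) = +0.038634 = +3.8634%.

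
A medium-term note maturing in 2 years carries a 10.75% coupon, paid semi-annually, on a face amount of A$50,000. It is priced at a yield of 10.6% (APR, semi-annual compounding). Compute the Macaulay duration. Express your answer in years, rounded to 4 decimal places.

Periodic yield y = 0.053. Discount each cash flow and weight by its period:
  t   CF        PV=CF/(1+0.053)^t    t·PV
  1     2,687.50     2,552.2317     2,552.2317
  2     2,687.50     2,423.7718     4,847.5436
  3     2,687.50     2,301.7776     6,905.3328
  4    52,687.50    42,854.2706   171,417.0823
  Σ                 50,132.0517   185,722.1904
Price P = Σ PV = 50,132.0517.
Macaulay duration = Σ(t·PV) / P = 185,722.1904 / 50,132.0517 = 3.70466 half-year periods.
In years: 3.70466 / 2 = 1.85233 years.

1.8523 years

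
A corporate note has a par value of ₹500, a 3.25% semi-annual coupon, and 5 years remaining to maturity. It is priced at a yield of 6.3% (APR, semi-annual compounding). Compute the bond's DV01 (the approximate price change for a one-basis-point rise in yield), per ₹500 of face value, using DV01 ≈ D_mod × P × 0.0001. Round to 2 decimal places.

Periodic yield y = 0.0315.
  t   CF        PV=CF/(1+0.0315)^t    t·PV
  1        8.125         7.8769         7.8769
  2        8.125         7.6363        15.2727
  3        8.125         7.4031        22.2094
  4        8.125         7.1771        28.7082
  5        8.125         6.9579        34.7894
  6        8.125         6.7454        40.4724
  7        8.125         6.5394        45.7759
  8        8.125         6.3397        50.7177
  9        8.125         6.1461        55.3150
  10     508.125       372.6304     3,726.3036
  Σ                    435.4523     4,027.4412
P = 435.4523; D_Mac = 9.24887 half-year periods = 4.62443 yrs; D_mod = 4.48321 yrs.
DV01 ≈ 4.48321 × 435.4523 × 0.0001 = 0.195223.

₹0.20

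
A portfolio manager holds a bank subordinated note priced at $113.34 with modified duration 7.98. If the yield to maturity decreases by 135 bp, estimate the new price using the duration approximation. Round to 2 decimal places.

Duration approximation: ΔP/P ≈ -D_mod · Δy = -7.98 × (-0.0135) = +0.107730.
New price ≈ 113.34 × (1 + 0.107730) = 125.5501182.

$125.55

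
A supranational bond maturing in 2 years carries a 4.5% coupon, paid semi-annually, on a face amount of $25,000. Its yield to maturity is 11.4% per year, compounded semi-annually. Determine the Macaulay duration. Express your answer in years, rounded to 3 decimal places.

1.930 years

Periodic yield y = 0.057. Discount each cash flow and weight by its period:
  t   CF        PV=CF/(1+0.057)^t    t·PV
  1       562.50       532.1665       532.1665
  2       562.50       503.4688     1,006.9376
  3       562.50       476.3186     1,428.9559
  4    25,562.50    20,478.7468    81,914.9871
  Σ                 21,990.7007    84,883.0471
Price P = Σ PV = 21,990.7007.
Macaulay duration = Σ(t·PV) / P = 84,883.0471 / 21,990.7007 = 3.85995 half-year periods.
In years: 3.85995 / 2 = 1.92998 years.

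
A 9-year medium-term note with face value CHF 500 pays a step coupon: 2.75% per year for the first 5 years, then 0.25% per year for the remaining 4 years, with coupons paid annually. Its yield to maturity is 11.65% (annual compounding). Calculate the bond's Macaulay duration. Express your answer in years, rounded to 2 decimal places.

Periodic yield y = 0.1165. Discount each cash flow and weight by its year:
  t   CF        PV=CF/(1+0.1165)^t    t·PV
  1        13.75        12.3153        12.3153
  2        13.75        11.0302        22.0605
  3        13.75         9.8793        29.6379
  4        13.75         8.8485        35.3938
  5        13.75         7.9252        39.6259
  6         1.25         0.6453         3.8718
  7         1.25         0.5780         4.0457
  8         1.25         0.5177         4.1412
  9       501.25       185.9199     1,673.2790
  Σ                    237.6593     1,824.3711
Price P = Σ PV = 237.6593.
Macaulay duration = Σ(t·PV) / P = 1,824.3711 / 237.6593 = 7.67642 years.

7.68 years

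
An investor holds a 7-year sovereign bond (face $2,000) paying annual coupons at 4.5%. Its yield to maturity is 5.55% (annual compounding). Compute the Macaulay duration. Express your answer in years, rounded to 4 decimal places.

6.1272 years

Periodic yield y = 0.0555. Discount each cash flow and weight by its year:
  t   CF        PV=CF/(1+0.0555)^t    t·PV
  1        90.00        85.2676        85.2676
  2        90.00        80.7841       161.5683
  3        90.00        76.5364       229.6091
  4        90.00        72.5119       290.0478
  5        90.00        68.6991       343.4957
  6        90.00        65.0868       390.5209
  7     2,090.00     1,431.9855    10,023.8986
  Σ                  1,880.8716    11,524.4080
Price P = Σ PV = 1,880.8716.
Macaulay duration = Σ(t·PV) / P = 11,524.4080 / 1,880.8716 = 6.12716 years.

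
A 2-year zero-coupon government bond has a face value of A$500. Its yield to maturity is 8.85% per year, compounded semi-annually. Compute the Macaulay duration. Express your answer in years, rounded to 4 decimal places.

A zero-coupon bond has a single cash flow at maturity, so its Macaulay duration equals its maturity: 2 years.
(Equivalently: 4 semi-annual periods ÷ 2 = 2 years.)

2.0000 years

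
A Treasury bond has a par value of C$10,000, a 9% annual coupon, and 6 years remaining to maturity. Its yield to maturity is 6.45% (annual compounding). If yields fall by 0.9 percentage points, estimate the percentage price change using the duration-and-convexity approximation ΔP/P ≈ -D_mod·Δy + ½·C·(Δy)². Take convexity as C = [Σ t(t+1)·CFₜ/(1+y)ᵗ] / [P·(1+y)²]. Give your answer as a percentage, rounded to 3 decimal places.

+4.308%

With y = 0.0645:
  t   CF        PV=CF/(1+0.0645)^t    t·PV        t(t+1)·PV
  1       900.00       845.4674       845.4674       1,690.9347
  2       900.00       794.2389     1,588.4779       4,765.4337
  3       900.00       746.1146     2,238.3437       8,953.3747
  4       900.00       700.9061     2,803.6244      14,018.1222
  5       900.00       658.4369     3,292.1846      19,753.1079
  6    10,900.00     7,491.2192    44,947.3150     314,631.2051
  Σ                 11,236.3831    55,715.4130     363,812.1782
P = 11,236.3831; D_Mac = 4.95848 yrs; D_mod = 4.65804 yrs; C = 28.57323.
Duration effect: -4.65804 × (-0.009) = +0.041922
Convexity effect: 0.5 × 28.57323 × (-0.009)² = +0.0011572
ΔP/P ≈ +0.041922 + 0.0011572 = +0.043080 = +4.3080%.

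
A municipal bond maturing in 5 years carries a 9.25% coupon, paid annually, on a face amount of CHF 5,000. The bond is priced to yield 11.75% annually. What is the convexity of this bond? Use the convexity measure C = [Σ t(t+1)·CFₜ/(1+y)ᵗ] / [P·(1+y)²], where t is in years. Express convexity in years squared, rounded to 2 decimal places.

18.84

With y = 0.1175:
  t   CF        PV=CF/(1+0.1175)^t    t·PV        t(t+1)·PV
  1       462.50       413.8702       413.8702         827.7405
  2       462.50       370.3537       740.7074       2,222.1221
  3       462.50       331.4127       994.2381       3,976.9524
  4       462.50       296.5662     1,186.2647       5,931.3234
  5     5,462.50     3,134.3955    15,671.9773      94,031.8641
  Σ                  4,546.5983    19,007.0577     106,990.0025
P = 4,546.5983.
Convexity = Σ t(t+1)·PV / [P·(1+y)²] = 106,990.0025 / (4,546.5983 × 1.248806) = 18.84350.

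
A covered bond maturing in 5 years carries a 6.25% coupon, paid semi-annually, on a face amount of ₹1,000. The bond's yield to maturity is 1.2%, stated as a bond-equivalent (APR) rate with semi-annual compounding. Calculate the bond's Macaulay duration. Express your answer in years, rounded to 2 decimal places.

Periodic yield y = 0.006. Discount each cash flow and weight by its period:
  t   CF        PV=CF/(1+0.006)^t    t·PV
  1        31.25        31.0636        31.0636
  2        31.25        30.8783        61.7567
  3        31.25        30.6942        92.0825
  4        31.25        30.5111       122.0445
  5        31.25        30.3291       151.6457
  6        31.25        30.1483       180.8895
  7        31.25        29.9684       209.7791
  8        31.25        29.7897       238.3176
  9        31.25        29.6120       266.5083
  10    1,031.25       971.3688     9,713.6881
  Σ                  1,244.3636    11,067.7756
Price P = Σ PV = 1,244.3636.
Macaulay duration = Σ(t·PV) / P = 11,067.7756 / 1,244.3636 = 8.89433 half-year periods.
In years: 8.89433 / 2 = 4.44716 years.

4.45 years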